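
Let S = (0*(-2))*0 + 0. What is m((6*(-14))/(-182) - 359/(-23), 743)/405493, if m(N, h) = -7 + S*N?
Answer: -7/405493 ≈ -1.7263e-5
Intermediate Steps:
S = 0 (S = 0*0 + 0 = 0 + 0 = 0)
m(N, h) = -7 (m(N, h) = -7 + 0*N = -7 + 0 = -7)
m((6*(-14))/(-182) - 359/(-23), 743)/405493 = -7/405493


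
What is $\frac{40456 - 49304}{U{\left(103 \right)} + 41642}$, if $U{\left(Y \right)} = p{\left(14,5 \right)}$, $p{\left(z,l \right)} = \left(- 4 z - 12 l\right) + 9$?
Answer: $- \frac{8848}{41535} \approx -0.21303$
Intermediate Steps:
$p{\left(z,l \right)} = 9 - 12 l - 4 z$ ($p{\left(z,l \right)} = \left(- 12 l - 4 z\right) + 9 = 9 - 12 l - 4 z$)
$U{\left(Y \right)} = -107$ ($U{\left(Y \right)} = 9 - 60 - 56 = -107$)
$\frac{40456 - 49304}{U{\left(103 \right)} + 41642} = \frac{40456 - 49304}{-107 + 41642} = - \frac{8848}{41535}$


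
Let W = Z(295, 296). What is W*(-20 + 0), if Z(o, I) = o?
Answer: -5900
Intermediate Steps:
W = 295
W*(-20 + 0) = 295*(-20 + 0) = 295*(-20) = -5900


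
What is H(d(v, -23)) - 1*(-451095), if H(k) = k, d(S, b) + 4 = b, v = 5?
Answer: 451068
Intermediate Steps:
d(S, b) = -4 + b
H(d(v, -23)) - 1*(-451095) = (-4 - 23) - 1*(-451095) = -27 + 451095 = 451068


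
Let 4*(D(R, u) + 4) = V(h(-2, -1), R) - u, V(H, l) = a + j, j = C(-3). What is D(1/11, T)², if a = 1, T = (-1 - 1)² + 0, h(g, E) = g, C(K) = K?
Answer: 121/4 ≈ 30.250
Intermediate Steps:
j = -3
T = 4 (T = (-2)² + 0 = 4 + 0 = 4)
V(H, l) = -2 (V(H, l) = 1 - 3 = -2)
D(R, u) = -9/2 - u/4 (D(R, u) = -4 + (-2 - u)/4 = -4 + (-½ - u/4) = -9/2 - u/4)
D(1/11, T)² = (-9/2 - ¼*4)² = (-9/2 - 1)² = (-11/2)² = 121/4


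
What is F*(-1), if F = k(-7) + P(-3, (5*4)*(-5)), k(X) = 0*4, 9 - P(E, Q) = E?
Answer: -12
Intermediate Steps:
P(E, Q) = 9 - E
k(X) = 0
F = 12 (F = 0 + (9 - 1*(-3)) = 0 + (9 + 3) = 0 + 12 = 12)
F*(-1) = 12*(-1) = -12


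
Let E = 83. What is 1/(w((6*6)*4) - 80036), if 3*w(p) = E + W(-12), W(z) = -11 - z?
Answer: -1/80008 ≈ -1.2499e-5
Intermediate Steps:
w(p) = 28 (w(p) = (83 + (-11 - 1*(-12)))/3 = (83 + (-11 + 12))/3 = (83 + 1)/3 = (⅓)*84 = 28)
1/(w((6*6)*4) - 80036) = 1/(28 - 80036) = 1/(-80008) = -1/80008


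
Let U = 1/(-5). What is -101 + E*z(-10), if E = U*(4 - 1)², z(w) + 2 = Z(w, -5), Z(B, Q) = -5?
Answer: -442/5 ≈ -88.400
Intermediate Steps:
z(w) = -7 (z(w) = -2 - 5 = -7)
U = -⅕ ≈ -0.20000
E = -9/5 (E = -(4 - 1)²/5 = -⅕*3² = -⅕*9 = -9/5 ≈ -1.8000)
-101 + E*z(-10) = -101 - 9/5*(-7) = -101 + 63/5 = -442/5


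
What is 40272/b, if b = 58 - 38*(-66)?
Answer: 20136/1283 ≈ 15.694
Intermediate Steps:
b = 2566 (b = 58 + 2508 = 2566)
40272/b = 40272/2566 = 40272*(1/2566) = 20136/1283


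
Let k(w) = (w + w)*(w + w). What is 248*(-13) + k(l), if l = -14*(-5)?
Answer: 16376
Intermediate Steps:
l = 70
k(w) = 4*w² (k(w) = (2*w)*(2*w) = 4*w²)
248*(-13) + k(l) = 248*(-13) + 4*70² = -3224 + 4*4900 = -3224 + 19600 = 16376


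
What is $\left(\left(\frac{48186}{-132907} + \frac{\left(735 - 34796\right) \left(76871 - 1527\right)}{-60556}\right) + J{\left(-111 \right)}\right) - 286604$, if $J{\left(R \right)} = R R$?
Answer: $- \frac{466610271688141}{2012079073} \approx -2.319 \cdot 10^{5}$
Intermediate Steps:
$J{\left(R \right)} = R^{2}$
$\left(\left(\frac{48186}{-132907} + \frac{\left(735 - 34796\right) \left(76871 - 1527\right)}{-60556}\right) + J{\left(-111 \right)}\right) - 286604 = \left(\left(\frac{48186}{-132907} + \frac{\left(735 - 34796\right) \left(76871 - 1527\right)}{-60556}\right) + \left(-111\right)^{2}\right) - 286604 = \left(\left(48186 \left(- \frac{1}{132907}\right) + \left(-34061\right) 75344 \left(- \frac{1}{60556}\right)\right) + 12321\right) - 286604 = \left(\left(- \frac{48186}{132907} - - \frac{641572996}{15139}\right) + 12321\right) - 286604 = \left(\left(- \frac{48186}{132907} + \frac{641572996}{15139}\right) + 12321\right) - 286604 = \left(\frac{85268812691518}{2012079073} + 12321\right) - 286604 = \frac{110059638949951}{2012079073} - 286604 = - \frac{466610271688141}{2012079073}$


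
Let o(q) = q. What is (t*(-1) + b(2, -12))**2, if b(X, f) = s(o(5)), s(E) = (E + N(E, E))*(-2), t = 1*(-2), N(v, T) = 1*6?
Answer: 400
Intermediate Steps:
N(v, T) = 6
t = -2
s(E) = -12 - 2*E (s(E) = (E + 6)*(-2) = (6 + E)*(-2) = -12 - 2*E)
b(X, f) = -22 (b(X, f) = -12 - 2*5 = -12 - 10 = -22)
(t*(-1) + b(2, -12))**2 = (-2*(-1) - 22)**2 = (2 - 22)**2 = (-20)**2 = 400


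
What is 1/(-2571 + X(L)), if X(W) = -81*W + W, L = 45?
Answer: -1/6171 ≈ -0.00016205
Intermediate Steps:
X(W) = -80*W
1/(-2571 + X(L)) = 1/(-2571 - 80*45) = 1/(-2571 - 3600) = 1/(-6171) = -1/6171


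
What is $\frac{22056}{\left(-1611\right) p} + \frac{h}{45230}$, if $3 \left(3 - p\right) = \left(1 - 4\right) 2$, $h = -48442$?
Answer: $- \frac{46259773}{12144255} \approx -3.8092$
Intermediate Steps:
$p = 5$ ($p = 3 - \frac{\left(1 - 4\right) 2}{3} = 3 - \frac{\left(-3\right) 2}{3} = 3 - -2 = 3 + 2 = 5$)
$\frac{22056}{\left(-1611\right) p} + \frac{h}{45230} = \frac{22056}{\left(-1611\right) 5} - \frac{48442}{45230} = \frac{22056}{-8055} - \frac{24221}{22615} = 22056 \left(- \frac{1}{8055}\right) - \frac{24221}{22615} = - \frac{7352}{2685} - \frac{24221}{22615} = - \frac{46259773}{12144255}$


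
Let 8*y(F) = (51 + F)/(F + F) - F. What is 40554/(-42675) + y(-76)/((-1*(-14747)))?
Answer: -242244851511/255087707200 ≈ -0.94965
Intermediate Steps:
y(F) = -F/8 + (51 + F)/(16*F) (y(F) = ((51 + F)/(F + F) - F)/8 = ((51 + F)/((2*F)) - F)/8 = ((51 + F)*(1/(2*F)) - F)/8 = ((51 + F)/(2*F) - F)/8 = (-F + (51 + F)/(2*F))/8 = -F/8 + (51 + F)/(16*F))
40554/(-42675) + y(-76)/((-1*(-14747))) = 40554/(-42675) + ((1/16)*(51 - 1*(-76)*(-1 + 2*(-76)))/(-76))/((-1*(-14747))) = 40554*(-1/42675) + ((1/16)*(-1/76)*(51 - 1*(-76)*(-1 - 152)))/14747 = -13518/14225 + ((1/16)*(-1/76)*(51 - 1*(-76)*(-153)))*(1/14747) = -13518/14225 + ((1/16)*(-1/76)*(51 - 11628))*(1/14747) = -13518/14225 + ((1/16)*(-1/76)*(-11577))*(1/14747) = -13518/14225 + (11577/1216)*(1/14747) = -13518/14225 + 11577/17932352 = -242244851511/255087707200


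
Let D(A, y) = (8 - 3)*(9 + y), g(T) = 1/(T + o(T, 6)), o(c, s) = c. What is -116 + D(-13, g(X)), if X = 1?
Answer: -137/2 ≈ -68.500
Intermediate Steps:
g(T) = 1/(2*T) (g(T) = 1/(T + T) = 1/(2*T))
D(A, y) = 45 + 5*y (D(A, y) = 5*(9 + y) = 45 + 5*y)
-116 + D(-13, g(X)) = -116 + (45 + 5*((½)/1)) = -116 + (45 + 5*((½)*1)) = -116 + (45 + 5*(½)) = -116 + (45 + 5/2) = -116 + 95/2 = -137/2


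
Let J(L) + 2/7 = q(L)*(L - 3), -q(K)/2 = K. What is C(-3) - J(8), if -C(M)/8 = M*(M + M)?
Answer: -446/7 ≈ -63.714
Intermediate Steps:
q(K) = -2*K
C(M) = -16*M² (C(M) = -8*M*(M + M) = -8*M*2*M = -16*M²)
J(L) = -2/7 - 2*L*(-3 + L) (J(L) = -2/7 + (-2*L)*(L - 3) = -2/7 + (-2*L)*(-3 + L) = -2/7 - 2*L*(-3 + L))
C(-3) - J(8) = -16*(-3)² - (-2/7 - 2*8² + 6*8) = -16*9 - (-2/7 - 2*64 + 48) = -144 - (-2/7 - 128 + 48) = -144 - 1*(-562/7) = -144 + 562/7 = -446/7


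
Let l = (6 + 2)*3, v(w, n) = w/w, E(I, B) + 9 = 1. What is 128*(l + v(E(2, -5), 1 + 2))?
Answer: 3200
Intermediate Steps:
E(I, B) = -8 (E(I, B) = -9 + 1 = -8)
v(w, n) = 1
l = 24 (l = 8*3 = 24)
128*(l + v(E(2, -5), 1 + 2)) = 128*(24 + 1) = 128*25 = 3200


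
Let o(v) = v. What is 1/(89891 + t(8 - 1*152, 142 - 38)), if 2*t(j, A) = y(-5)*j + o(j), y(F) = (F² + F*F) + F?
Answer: 1/86579 ≈ 1.1550e-5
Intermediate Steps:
y(F) = F + 2*F² (y(F) = (F² + F²) + F = 2*F² + F = F + 2*F²)
t(j, A) = 23*j (t(j, A) = ((-5*(1 + 2*(-5)))*j + j)/2 = ((-5*(1 - 10))*j + j)/2 = ((-5*(-9))*j + j)/2 = (45*j + j)/2 = (46*j)/2 = 23*j)
1/(89891 + t(8 - 1*152, 142 - 38)) = 1/(89891 + 23*(8 - 1*152)) = 1/(89891 + 23*(8 - 152)) = 1/(89891 + 23*(-144)) = 1/(89891 - 3312) = 1/86579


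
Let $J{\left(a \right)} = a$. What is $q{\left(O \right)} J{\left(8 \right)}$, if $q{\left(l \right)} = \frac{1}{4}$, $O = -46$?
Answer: $2$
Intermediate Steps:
$q{\left(l \right)} = \frac{1}{4}$
$q{\left(O \right)} J{\left(8 \right)} = \frac{1}{4} \cdot 8 = 2$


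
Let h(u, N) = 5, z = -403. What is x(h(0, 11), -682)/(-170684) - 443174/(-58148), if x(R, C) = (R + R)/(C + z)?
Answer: 1025904275423/134606906959 ≈ 7.6215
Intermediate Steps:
x(R, C) = 2*R/(-403 + C) (x(R, C) = (R + R)/(C - 403) = (2*R)/(-403 + C) = 2*R/(-403 + C))
x(h(0, 11), -682)/(-170684) - 443174/(-58148) = (2*5/(-403 - 682))/(-170684) - 443174/(-58148) = (2*5/(-1085))*(-1/170684) - 443174*(-1/58148) = (2*5*(-1/1085))*(-1/170684) + 221587/29074 = -2/217*(-1/170684) + 221587/29074 = 1/18519214 + 221587/29074 = 1025904275423/134606906959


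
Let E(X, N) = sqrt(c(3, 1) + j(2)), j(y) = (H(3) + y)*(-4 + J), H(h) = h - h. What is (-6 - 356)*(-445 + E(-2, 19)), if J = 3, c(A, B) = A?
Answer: 160728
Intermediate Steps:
H(h) = 0
j(y) = -y (j(y) = (0 + y)*(-4 + 3) = y*(-1) = -y)
E(X, N) = 1 (E(X, N) = sqrt(3 - 1*2) = sqrt(3 - 2) = sqrt(1) = 1)
(-6 - 356)*(-445 + E(-2, 19)) = (-6 - 356)*(-445 + 1) = -362*(-444) = 160728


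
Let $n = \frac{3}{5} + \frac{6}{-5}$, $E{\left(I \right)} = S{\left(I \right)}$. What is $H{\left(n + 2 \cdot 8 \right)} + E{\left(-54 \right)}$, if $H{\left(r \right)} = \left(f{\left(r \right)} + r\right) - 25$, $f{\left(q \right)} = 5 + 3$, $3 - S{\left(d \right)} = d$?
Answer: $\frac{277}{5} \approx 55.4$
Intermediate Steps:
$S{\left(d \right)} = 3 - d$
$E{\left(I \right)} = 3 - I$
$f{\left(q \right)} = 8$
$n = - \frac{3}{5}$ ($n = 3 \cdot \frac{1}{5} + 6 \left(- \frac{1}{5}\right) = \frac{3}{5} - \frac{6}{5} = - \frac{3}{5} \approx -0.6$)
$H{\left(r \right)} = -17 + r$ ($H{\left(r \right)} = \left(8 + r\right) - 25 = -17 + r$)
$H{\left(n + 2 \cdot 8 \right)} + E{\left(-54 \right)} = \left(-17 + \left(- \frac{3}{5} + 2 \cdot 8\right)\right) + \left(3 - -54\right) = \left(-17 + \left(- \frac{3}{5} + 16\right)\right) + \left(3 + 54\right) = \left(-17 + \frac{77}{5}\right) + 57 = - \frac{8}{5} + 57 = \frac{277}{5}$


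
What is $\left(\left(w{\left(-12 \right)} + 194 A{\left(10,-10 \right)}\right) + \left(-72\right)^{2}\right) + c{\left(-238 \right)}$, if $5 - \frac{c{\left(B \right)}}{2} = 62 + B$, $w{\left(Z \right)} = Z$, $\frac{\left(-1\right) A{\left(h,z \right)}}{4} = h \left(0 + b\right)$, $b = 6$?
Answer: $-41026$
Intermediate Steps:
$A{\left(h,z \right)} = - 24 h$ ($A{\left(h,z \right)} = - 4 h \left(0 + 6\right) = - 4 h 6 = - 4 \cdot 6 h = - 24 h$)
$c{\left(B \right)} = -114 - 2 B$ ($c{\left(B \right)} = 10 - 2 \left(62 + B\right) = 10 - \left(124 + 2 B\right) = -114 - 2 B$)
$\left(\left(w{\left(-12 \right)} + 194 A{\left(10,-10 \right)}\right) + \left(-72\right)^{2}\right) + c{\left(-238 \right)} = \left(\left(-12 + 194 \left(\left(-24\right) 10\right)\right) + \left(-72\right)^{2}\right) - -362 = \left(\left(-12 + 194 \left(-240\right)\right) + 5184\right) + \left(-114 + 476\right) = \left(\left(-12 - 46560\right) + 5184\right) + 362 = \left(-46572 + 5184\right) + 362 = -41388 + 362 = -41026$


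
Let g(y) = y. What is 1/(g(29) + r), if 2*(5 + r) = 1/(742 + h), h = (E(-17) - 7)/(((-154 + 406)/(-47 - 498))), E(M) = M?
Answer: 33344/800277 ≈ 0.041666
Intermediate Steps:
h = 1090/21 (h = (-17 - 7)/(((-154 + 406)/(-47 - 498))) = -24/(252/(-545)) = -24/(252*(-1/545)) = -24/(-252/545) = -24*(-545/252) = 1090/21 ≈ 51.905)
r = -166699/33344 (r = -5 + 1/(2*(742 + 1090/21)) = -5 + 1/(2*(16672/21)) = -5 + (½)*(21/16672) = -5 + 21/33344 = -166699/33344 ≈ -4.9994)
1/(g(29) + r) = 1/(29 - 166699/33344) = 1/(800277/33344) = 33344/800277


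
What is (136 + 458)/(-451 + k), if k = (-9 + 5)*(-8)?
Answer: -594/419 ≈ -1.4177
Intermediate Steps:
k = 32 (k = -4*(-8) = 32)
(136 + 458)/(-451 + k) = (136 + 458)/(-451 + 32) = 594/(-419) = 594*(-1/419) = -594/419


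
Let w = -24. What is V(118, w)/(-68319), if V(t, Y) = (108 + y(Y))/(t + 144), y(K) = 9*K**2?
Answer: -294/994421 ≈ -0.00029565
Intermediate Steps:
V(t, Y) = (108 + 9*Y**2)/(144 + t) (V(t, Y) = (108 + 9*Y**2)/(t + 144) = (108 + 9*Y**2)/(144 + t))
V(118, w)/(-68319) = (9*(12 + (-24)**2)/(144 + 118))/(-68319) = (9*(12 + 576)/262)*(-1/68319) = (9*(1/262)*588)*(-1/68319) = (2646/131)*(-1/68319) = -294/994421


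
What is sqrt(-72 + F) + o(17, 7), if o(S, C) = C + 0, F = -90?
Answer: 7 + 9*I*sqrt(2) ≈ 7.0 + 12.728*I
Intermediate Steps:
o(S, C) = C
sqrt(-72 + F) + o(17, 7) = sqrt(-72 - 90) + 7 = sqrt(-162) + 7 = 9*I*sqrt(2) + 7 = 7 + 9*I*sqrt(2)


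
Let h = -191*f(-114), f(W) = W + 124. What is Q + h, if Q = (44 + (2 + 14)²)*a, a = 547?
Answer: 162190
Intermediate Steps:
f(W) = 124 + W
h = -1910 (h = -191*(124 - 114) = -191*10 = -1910)
Q = 164100 (Q = (44 + (2 + 14)²)*547 = (44 + 16²)*547 = (44 + 256)*547 = 300*547 = 164100)
Q + h = 164100 - 1910 = 162190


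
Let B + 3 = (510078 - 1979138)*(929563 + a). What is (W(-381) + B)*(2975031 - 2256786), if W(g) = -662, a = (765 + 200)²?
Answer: -1963401154179396525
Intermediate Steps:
a = 931225 (a = 965² = 931225)
B = -2733609219283 (B = -3 + (510078 - 1979138)*(929563 + 931225) = -3 - 1469060*1860788 = -3 - 2733609219280 = -2733609219283)
(W(-381) + B)*(2975031 - 2256786) = (-662 - 2733609219283)*(2975031 - 2256786) = -2733609219945*718245 = -1963401154179396525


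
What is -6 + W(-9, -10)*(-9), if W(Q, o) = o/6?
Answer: 9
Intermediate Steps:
W(Q, o) = o/6 (W(Q, o) = o*(⅙) = o/6)
-6 + W(-9, -10)*(-9) = -6 + ((⅙)*(-10))*(-9) = -6 - 5/3*(-9) = -6 + 15 = 9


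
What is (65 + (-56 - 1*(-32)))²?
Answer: 1681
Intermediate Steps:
(65 + (-56 - 1*(-32)))² = (65 + (-56 + 32))² = (65 - 24)² = 41² = 1681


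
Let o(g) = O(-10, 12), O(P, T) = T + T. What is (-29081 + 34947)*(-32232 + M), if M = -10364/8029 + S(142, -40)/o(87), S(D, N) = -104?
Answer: -650713413214/3441 ≈ -1.8911e+8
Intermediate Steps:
O(P, T) = 2*T
o(g) = 24 (o(g) = 2*12 = 24)
M = -135469/24087 (M = -10364/8029 - 104/24 = -10364*1/8029 - 104*1/24 = -10364/8029 - 13/3 = -135469/24087 ≈ -5.6242)
(-29081 + 34947)*(-32232 + M) = (-29081 + 34947)*(-32232 - 135469/24087) = 5866*(-776507653/24087) = -650713413214/3441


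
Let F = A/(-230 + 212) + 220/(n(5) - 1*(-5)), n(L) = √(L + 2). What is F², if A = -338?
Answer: 601661/81 - 158180*√7/81 ≈ 2261.2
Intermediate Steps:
n(L) = √(2 + L)
F = 169/9 + 220/(5 + √7) (F = -338/(-230 + 212) + 220/(√(2 + 5) - 1*(-5)) = -338/(-18) + 220/(√7 + 5) = -338*(-1/18) + 220/(5 + √7) = 169/9 + 220/(5 + √7) ≈ 47.552)
F² = (719/9 - 110*√7/9)²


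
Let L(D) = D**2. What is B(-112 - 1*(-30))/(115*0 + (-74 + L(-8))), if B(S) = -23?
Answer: 23/10 ≈ 2.3000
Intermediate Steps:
B(-112 - 1*(-30))/(115*0 + (-74 + L(-8))) = -23/(115*0 + (-74 + (-8)**2)) = -23/(0 + (-74 + 64)) = -23/(0 - 10) = -23/(-10) = -23*(-1/10) = 23/10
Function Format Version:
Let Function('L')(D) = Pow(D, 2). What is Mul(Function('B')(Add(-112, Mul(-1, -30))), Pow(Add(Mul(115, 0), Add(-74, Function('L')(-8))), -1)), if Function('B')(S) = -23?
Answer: Rational(23, 10) ≈ 2.3000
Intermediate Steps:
Mul(Function('B')(Add(-112, Mul(-1, -30))), Pow(Add(Mul(115, 0), Add(-74, Function('L')(-8))), -1)) = Mul(-23, Pow(Add(Mul(115, 0), Add(-74, Pow(-8, 2))), -1)) = Mul(-23, Pow(Add(0, Add(-74, 64)), -1)) = Mul(-23, Pow(Add(0, -10), -1)) = Mul(-23, Pow(-10, -1)) = Mul(-23, Rational(-1, 10)) = Rational(23, 10)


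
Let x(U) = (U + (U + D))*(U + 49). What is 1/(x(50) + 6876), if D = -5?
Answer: 1/16281 ≈ 6.1421e-5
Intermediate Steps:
x(U) = (-5 + 2*U)*(49 + U) (x(U) = (U + (U - 5))*(U + 49) = (U + (-5 + U))*(49 + U) = (-5 + 2*U)*(49 + U))
1/(x(50) + 6876) = 1/((-245 + 2*50² + 93*50) + 6876) = 1/((-245 + 2*2500 + 4650) + 6876) = 1/((-245 + 5000 + 4650) + 6876) = 1/(9405 + 6876) = 1/16281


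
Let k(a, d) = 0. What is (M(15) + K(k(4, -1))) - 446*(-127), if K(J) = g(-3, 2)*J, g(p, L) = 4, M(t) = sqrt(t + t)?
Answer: 56642 + sqrt(30) ≈ 56648.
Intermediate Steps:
M(t) = sqrt(2)*sqrt(t) (M(t) = sqrt(2*t) = sqrt(2)*sqrt(t))
K(J) = 4*J
(M(15) + K(k(4, -1))) - 446*(-127) = (sqrt(2)*sqrt(15) + 4*0) - 446*(-127) = (sqrt(30) + 0) + 56642 = sqrt(30) + 56642 = 56642 + sqrt(30)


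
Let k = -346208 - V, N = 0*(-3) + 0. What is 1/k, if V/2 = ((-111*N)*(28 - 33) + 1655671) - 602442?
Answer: -1/2452666 ≈ -4.0772e-7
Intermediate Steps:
N = 0 (N = 0 + 0 = 0)
V = 2106458 (V = 2*(((-111*0)*(28 - 33) + 1655671) - 602442) = 2*((0*(-5) + 1655671) - 602442) = 2*((0 + 1655671) - 602442) = 2*(1655671 - 602442) = 2*1053229 = 2106458)
k = -2452666 (k = -346208 - 1*2106458 = -346208 - 2106458 = -2452666)
1/k = 1/(-2452666) = -1/2452666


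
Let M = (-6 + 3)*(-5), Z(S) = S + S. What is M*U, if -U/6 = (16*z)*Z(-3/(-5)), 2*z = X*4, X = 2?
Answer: -6912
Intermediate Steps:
Z(S) = 2*S
M = 15 (M = -3*(-5) = 15)
z = 4 (z = (2*4)/2 = (1/2)*8 = 4)
U = -2304/5 (U = -6*16*4*2*(-3/(-5)) = -384*2*(-3*(-1/5)) = -384*2*(3/5) = -384*6/5 = -6*384/5 = -2304/5 ≈ -460.80)
M*U = 15*(-2304/5) = -6912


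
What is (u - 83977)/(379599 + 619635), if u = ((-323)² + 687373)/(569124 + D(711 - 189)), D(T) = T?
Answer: -11959092610/142302412791 ≈ -0.084040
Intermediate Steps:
u = 395851/284823 (u = ((-323)² + 687373)/(569124 + (711 - 189)) = (104329 + 687373)/(569124 + 522) = 791702/569646 = 791702*(1/569646) = 395851/284823 ≈ 1.3898)
(u - 83977)/(379599 + 619635) = (395851/284823 - 83977)/(379599 + 619635) = -23918185220/284823/999234 = -23918185220/284823*1/999234 = -11959092610/142302412791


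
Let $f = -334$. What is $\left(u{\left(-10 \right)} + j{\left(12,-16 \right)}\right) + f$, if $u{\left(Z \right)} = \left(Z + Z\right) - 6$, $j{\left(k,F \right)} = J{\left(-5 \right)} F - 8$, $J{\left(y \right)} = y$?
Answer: $-288$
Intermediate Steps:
$j{\left(k,F \right)} = -8 - 5 F$ ($j{\left(k,F \right)} = - 5 F - 8 = -8 - 5 F$)
$u{\left(Z \right)} = -6 + 2 Z$ ($u{\left(Z \right)} = 2 Z - 6 = -6 + 2 Z$)
$\left(u{\left(-10 \right)} + j{\left(12,-16 \right)}\right) + f = \left(\left(-6 + 2 \left(-10\right)\right) - -72\right) - 334 = \left(\left(-6 - 20\right) + \left(-8 + 80\right)\right) - 334 = \left(-26 + 72\right) - 334 = 46 - 334 = -288$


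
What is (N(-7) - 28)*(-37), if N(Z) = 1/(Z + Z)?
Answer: 14541/14 ≈ 1038.6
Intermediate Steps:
N(Z) = 1/(2*Z)
(N(-7) - 28)*(-37) = ((½)/(-7) - 28)*(-37) = ((½)*(-⅐) - 28)*(-37) = (-1/14 - 28)*(-37) = -393/14*(-37) = 14541/14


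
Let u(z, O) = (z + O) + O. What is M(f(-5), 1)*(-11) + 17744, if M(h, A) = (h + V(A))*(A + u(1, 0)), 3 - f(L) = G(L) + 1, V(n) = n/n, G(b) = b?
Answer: 17568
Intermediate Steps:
u(z, O) = z + 2*O (u(z, O) = (O + z) + O = z + 2*O)
V(n) = 1
f(L) = 2 - L (f(L) = 3 - (L + 1) = 3 - (1 + L) = 3 + (-1 - L) = 2 - L)
M(h, A) = (1 + A)*(1 + h) (M(h, A) = (h + 1)*(A + (1 + 2*0)) = (1 + h)*(A + (1 + 0)) = (1 + h)*(A + 1) = (1 + h)*(1 + A) = (1 + A)*(1 + h))
M(f(-5), 1)*(-11) + 17744 = (1 + 1 + (2 - 1*(-5)) + 1*(2 - 1*(-5)))*(-11) + 17744 = (1 + 1 + (2 + 5) + 1*(2 + 5))*(-11) + 17744 = (1 + 1 + 7 + 1*7)*(-11) + 17744 = (1 + 1 + 7 + 7)*(-11) + 17744 = 16*(-11) + 17744 = -176 + 17744 = 17568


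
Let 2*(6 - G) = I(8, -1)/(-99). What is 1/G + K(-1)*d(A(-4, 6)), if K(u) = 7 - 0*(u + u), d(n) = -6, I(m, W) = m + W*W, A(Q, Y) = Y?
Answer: -5564/133 ≈ -41.835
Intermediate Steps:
I(m, W) = m + W²
K(u) = 7 (K(u) = 7 - 0*2*u = 7 - 1*0 = 7 + 0 = 7)
G = 133/22 (G = 6 - (8 + (-1)²)/(2*(-99)) = 6 - (8 + 1)*(-1)/(2*99) = 6 - 9*(-1)/(2*99) = 6 - ½*(-1/11) = 6 + 1/22 = 133/22 ≈ 6.0455)
1/G + K(-1)*d(A(-4, 6)) = 1/(133/22) + 7*(-6) = 22/133 - 42 = -5564/133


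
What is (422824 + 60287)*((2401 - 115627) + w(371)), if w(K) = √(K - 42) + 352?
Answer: -54530671014 + 483111*√329 ≈ -5.4522e+10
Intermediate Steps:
w(K) = 352 + √(-42 + K) (w(K) = √(-42 + K) + 352 = 352 + √(-42 + K))
(422824 + 60287)*((2401 - 115627) + w(371)) = (422824 + 60287)*((2401 - 115627) + (352 + √(-42 + 371))) = 483111*(-113226 + (352 + √329)) = 483111*(-112874 + √329) = -54530671014 + 483111*√329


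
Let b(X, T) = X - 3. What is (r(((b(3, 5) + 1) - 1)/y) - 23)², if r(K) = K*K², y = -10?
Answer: 529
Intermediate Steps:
b(X, T) = -3 + X
r(K) = K³
(r(((b(3, 5) + 1) - 1)/y) - 23)² = (((((-3 + 3) + 1) - 1)/(-10))³ - 23)² = ((((0 + 1) - 1)*(-⅒))³ - 23)² = (((1 - 1)*(-⅒))³ - 23)² = ((0*(-⅒))³ - 23)² = (0³ - 23)² = (0 - 23)² = (-23)² = 529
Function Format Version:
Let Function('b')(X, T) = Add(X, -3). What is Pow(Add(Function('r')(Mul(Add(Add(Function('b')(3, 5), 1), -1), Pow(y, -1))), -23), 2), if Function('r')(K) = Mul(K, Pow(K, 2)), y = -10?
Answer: 529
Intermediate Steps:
Function('b')(X, T) = Add(-3, X)
Function('r')(K) = Pow(K, 3)
Pow(Add(Function('r')(Mul(Add(Add(Function('b')(3, 5), 1), -1), Pow(y, -1))), -23), 2) = Pow(Add(Pow(Mul(Add(Add(Add(-3, 3), 1), -1), Pow(-10, -1)), 3), -23), 2) = Pow(Add(Pow(Mul(Add(Add(0, 1), -1), Rational(-1, 10)), 3), -23), 2) = Pow(Add(Pow(Mul(Add(1, -1), Rational(-1, 10)), 3), -23), 2) = Pow(Add(Pow(Mul(0, Rational(-1, 10)), 3), -23), 2) = Pow(Add(Pow(0, 3), -23), 2) = Pow(Add(0, -23), 2) = Pow(-23, 2) = 529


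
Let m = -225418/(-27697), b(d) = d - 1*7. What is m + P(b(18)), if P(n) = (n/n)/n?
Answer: 2507295/304667 ≈ 8.2296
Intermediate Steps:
b(d) = -7 + d (b(d) = d - 7 = -7 + d)
m = 225418/27697 (m = -225418*(-1/27697) = 225418/27697 ≈ 8.1387)
P(n) = 1/n
m + P(b(18)) = 225418/27697 + 1/(-7 + 18) = 225418/27697 + 1/11 = 2507295/304667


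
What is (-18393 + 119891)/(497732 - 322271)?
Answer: 101498/175461 ≈ 0.57846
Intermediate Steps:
(-18393 + 119891)/(497732 - 322271) = 101498/175461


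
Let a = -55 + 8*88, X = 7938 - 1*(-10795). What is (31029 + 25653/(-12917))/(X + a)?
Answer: 200387970/125178647 ≈ 1.6008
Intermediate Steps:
X = 18733 (X = 7938 + 10795 = 18733)
a = 649 (a = -55 + 704 = 649)
(31029 + 25653/(-12917))/(X + a) = (31029 + 25653/(-12917))/(18733 + 649) = (31029 + 25653*(-1/12917))/19382 = (31029 - 25653/12917)*(1/19382) = (400775940/12917)*(1/19382) = 200387970/125178647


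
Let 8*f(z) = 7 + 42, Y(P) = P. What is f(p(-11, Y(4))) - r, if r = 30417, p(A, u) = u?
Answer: -243287/8 ≈ -30411.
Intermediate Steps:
f(z) = 49/8 (f(z) = (7 + 42)/8 = (⅛)*49 = 49/8)
f(p(-11, Y(4))) - r = 49/8 - 1*30417 = 49/8 - 30417 = -243287/8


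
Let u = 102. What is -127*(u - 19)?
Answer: -10541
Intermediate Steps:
-127*(u - 19) = -127*(102 - 19) = -127*83 = -10541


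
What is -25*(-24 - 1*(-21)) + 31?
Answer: 106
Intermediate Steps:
-25*(-24 - 1*(-21)) + 31 = -25*(-24 + 21) + 31 = -25*(-3) + 31 = 75 + 31 = 106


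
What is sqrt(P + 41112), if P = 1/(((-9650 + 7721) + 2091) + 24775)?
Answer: sqrt(25565660398465)/24937 ≈ 202.76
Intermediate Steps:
P = 1/24937 (P = 1/((-1929 + 2091) + 24775) = 1/(162 + 24775) = 1/24937 ≈ 4.0101e-5)
sqrt(P + 41112) = sqrt(1/24937 + 41112) = sqrt(1025209945/24937) = sqrt(25565660398465)/24937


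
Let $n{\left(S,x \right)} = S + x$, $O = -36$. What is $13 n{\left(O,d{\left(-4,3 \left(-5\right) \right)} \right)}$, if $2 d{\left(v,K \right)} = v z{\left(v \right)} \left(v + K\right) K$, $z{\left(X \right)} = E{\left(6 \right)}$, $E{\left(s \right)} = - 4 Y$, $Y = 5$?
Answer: $147732$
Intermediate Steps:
$E{\left(s \right)} = -20$ ($E{\left(s \right)} = \left(-4\right) 5 = -20$)
$z{\left(X \right)} = -20$
$d{\left(v,K \right)} = - 10 K v \left(K + v\right)$ ($d{\left(v,K \right)} = \frac{v \left(-20\right) \left(v + K\right) K}{2} = \frac{- 20 v \left(K + v\right) K}{2} = \frac{- 20 v K \left(K + v\right)}{2} = \frac{\left(-20\right) K v \left(K + v\right)}{2} = - 10 K v \left(K + v\right)$)
$13 n{\left(O,d{\left(-4,3 \left(-5\right) \right)} \right)} = 13 \left(-36 - 10 \cdot 3 \left(-5\right) \left(-4\right) \left(3 \left(-5\right) - 4\right)\right) = 13 \left(-36 - \left(-150\right) \left(-4\right) \left(-15 - 4\right)\right) = 13 \left(-36 - \left(-150\right) \left(-4\right) \left(-19\right)\right) = 13 \left(-36 + 11400\right) = 13 \cdot 11364 = 147732$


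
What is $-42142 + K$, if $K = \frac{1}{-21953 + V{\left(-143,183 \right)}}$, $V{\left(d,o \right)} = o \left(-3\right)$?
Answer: $- \frac{948279285}{22502} \approx -42142.0$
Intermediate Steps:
$V{\left(d,o \right)} = - 3 o$
$K = - \frac{1}{22502}$ ($K = \frac{1}{-21953 - 549} = \frac{1}{-22502} = - \frac{1}{22502} \approx -4.4441 \cdot 10^{-5}$)
$-42142 + K = -42142 - \frac{1}{22502} = - \frac{948279285}{22502}$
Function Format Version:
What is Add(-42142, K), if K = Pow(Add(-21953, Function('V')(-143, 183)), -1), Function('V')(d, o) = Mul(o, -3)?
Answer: Rational(-948279285, 22502) ≈ -42142.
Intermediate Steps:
Function('V')(d, o) = Mul(-3, o)
K = Rational(-1, 22502) (K = Pow(Add(-21953, Mul(-3, 183)), -1) = Pow(Add(-21953, -549), -1) = Pow(-22502, -1) = Rational(-1, 22502) ≈ -4.4441e-5)
Add(-42142, K) = Add(-42142, Rational(-1, 22502)) = Rational(-948279285, 22502)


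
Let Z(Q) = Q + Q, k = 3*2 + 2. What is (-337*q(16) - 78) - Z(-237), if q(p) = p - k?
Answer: -2300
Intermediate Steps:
k = 8 (k = 6 + 2 = 8)
Z(Q) = 2*Q
q(p) = -8 + p (q(p) = p - 1*8 = p - 8 = -8 + p)
(-337*q(16) - 78) - Z(-237) = (-337*(-8 + 16) - 78) - 2*(-237) = (-337*8 - 78) - 1*(-474) = (-2696 - 78) + 474 = -2774 + 474 = -2300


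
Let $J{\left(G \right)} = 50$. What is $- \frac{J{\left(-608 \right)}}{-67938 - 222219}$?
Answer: $\frac{50}{290157} \approx 0.00017232$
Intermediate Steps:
$- \frac{J{\left(-608 \right)}}{-67938 - 222219} = - \frac{50}{-67938 - 222219} = - \frac{50}{-290157} = - \frac{50 \left(-1\right)}{290157} = \left(-1\right) \left(- \frac{50}{290157}\right) = \frac{50}{290157}$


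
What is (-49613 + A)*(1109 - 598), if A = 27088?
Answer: -11510275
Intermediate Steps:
(-49613 + A)*(1109 - 598) = (-49613 + 27088)*(1109 - 598) = -22525*511 = -11510275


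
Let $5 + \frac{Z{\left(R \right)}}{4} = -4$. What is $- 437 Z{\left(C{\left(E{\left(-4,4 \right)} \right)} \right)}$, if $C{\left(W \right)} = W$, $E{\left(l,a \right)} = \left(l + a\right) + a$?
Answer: $15732$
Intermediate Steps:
$E{\left(l,a \right)} = l + 2 a$ ($E{\left(l,a \right)} = \left(a + l\right) + a = l + 2 a$)
$Z{\left(R \right)} = -36$ ($Z{\left(R \right)} = -20 + 4 \left(-4\right) = -20 - 16 = -36$)
$- 437 Z{\left(C{\left(E{\left(-4,4 \right)} \right)} \right)} = \left(-437\right) \left(-36\right) = 15732$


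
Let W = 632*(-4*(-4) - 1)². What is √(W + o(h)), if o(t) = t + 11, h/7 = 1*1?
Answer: 3*√15802 ≈ 377.12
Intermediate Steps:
h = 7 (h = 7*(1*1) = 7*1 = 7)
o(t) = 11 + t
W = 142200 (W = 632*(16 - 1)² = 632*15² = 632*225 = 142200)
√(W + o(h)) = √(142200 + (11 + 7)) = √(142200 + 18) = √142218 = 3*√15802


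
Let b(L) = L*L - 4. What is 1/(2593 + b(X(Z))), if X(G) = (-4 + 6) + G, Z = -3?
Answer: 1/2590 ≈ 0.00038610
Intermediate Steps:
X(G) = 2 + G
b(L) = -4 + L**2 (b(L) = L**2 - 4 = -4 + L**2)
1/(2593 + b(X(Z))) = 1/(2593 + (-4 + (2 - 3)**2)) = 1/(2593 + (-4 + (-1)**2)) = 1/(2593 + (-4 + 1)) = 1/(2593 - 3) = 1/2590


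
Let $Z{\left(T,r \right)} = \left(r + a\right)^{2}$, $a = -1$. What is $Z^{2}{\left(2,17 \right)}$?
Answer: $65536$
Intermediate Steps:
$Z{\left(T,r \right)} = \left(-1 + r\right)^{2}$ ($Z{\left(T,r \right)} = \left(r - 1\right)^{2} = \left(-1 + r\right)^{2}$)
$Z^{2}{\left(2,17 \right)} = \left(\left(-1 + 17\right)^{2}\right)^{2} = \left(16^{2}\right)^{2} = 256^{2} = 65536$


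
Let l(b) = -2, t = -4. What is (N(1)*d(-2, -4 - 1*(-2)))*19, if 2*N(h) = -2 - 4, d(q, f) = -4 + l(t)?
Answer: 342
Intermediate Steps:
d(q, f) = -6 (d(q, f) = -4 - 2 = -6)
N(h) = -3 (N(h) = (-2 - 4)/2 = (½)*(-6) = -3)
(N(1)*d(-2, -4 - 1*(-2)))*19 = -3*(-6)*19 = 18*19 = 342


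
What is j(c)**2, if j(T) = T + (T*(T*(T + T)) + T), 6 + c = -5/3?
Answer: 612463504/729 ≈ 8.4014e+5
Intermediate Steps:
c = -23/3 (c = -6 - 5/3 = -23/3 ≈ -7.6667)
j(T) = 2*T + 2*T**3 (j(T) = T + (T*(T*(2*T)) + T) = T + (T*(2*T**2) + T) = T + (2*T**3 + T) = T + (T + 2*T**3) = 2*T + 2*T**3)
j(c)**2 = (2*(-23/3)*(1 + (-23/3)**2))**2 = (2*(-23/3)*(1 + 529/9))**2 = (2*(-23/3)*(538/9))**2 = (-24748/27)**2 = 612463504/729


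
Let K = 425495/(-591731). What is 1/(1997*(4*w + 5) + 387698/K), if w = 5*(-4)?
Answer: -60785/41877348409 ≈ -1.4515e-6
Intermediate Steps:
w = -20
K = -60785/84533 (K = 425495*(-1/591731) = -60785/84533 ≈ -0.71907)
1/(1997*(4*w + 5) + 387698/K) = 1/(1997*(4*(-20) + 5) + 387698/(-60785/84533)) = 1/(1997*(-80 + 5) + 387698*(-84533/60785)) = 1/(1997*(-75) - 32773275034/60785) = 1/(-149775 - 32773275034/60785) = 1/(-41877348409/60785) = -60785/41877348409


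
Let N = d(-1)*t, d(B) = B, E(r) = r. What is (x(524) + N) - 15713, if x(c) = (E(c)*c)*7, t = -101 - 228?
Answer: 1906648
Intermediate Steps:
t = -329
x(c) = 7*c² (x(c) = (c*c)*7 = c²*7 = 7*c²)
N = 329 (N = -1*(-329) = 329)
(x(524) + N) - 15713 = (7*524² + 329) - 15713 = (7*274576 + 329) - 15713 = (1922032 + 329) - 15713 = 1922361 - 15713 = 1906648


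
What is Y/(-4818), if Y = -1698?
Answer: 283/803 ≈ 0.35243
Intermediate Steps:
Y/(-4818) = -1698/(-4818) = -1698*(-1/4818) = 283/803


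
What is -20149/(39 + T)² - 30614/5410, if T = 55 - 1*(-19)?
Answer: -249958128/34540145 ≈ -7.2367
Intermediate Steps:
T = 74 (T = 55 + 19 = 74)
-20149/(39 + T)² - 30614/5410 = -20149/(39 + 74)² - 30614/5410 = -20149/(113²) - 30614*1/5410 = -20149/12769 - 15307/2705 = -249958128/34540145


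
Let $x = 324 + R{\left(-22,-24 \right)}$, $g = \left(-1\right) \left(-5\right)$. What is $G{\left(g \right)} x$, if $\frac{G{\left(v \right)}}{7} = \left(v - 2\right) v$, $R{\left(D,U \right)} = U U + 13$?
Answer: $95865$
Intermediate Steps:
$R{\left(D,U \right)} = 13 + U^{2}$ ($R{\left(D,U \right)} = U^{2} + 13 = 13 + U^{2}$)
$g = 5$
$G{\left(v \right)} = 7 v \left(-2 + v\right)$ ($G{\left(v \right)} = 7 \left(v - 2\right) v = 7 \left(-2 + v\right) v = 7 v \left(-2 + v\right)$)
$x = 913$ ($x = 324 + \left(13 + \left(-24\right)^{2}\right) = 324 + \left(13 + 576\right) = 324 + 589 = 913$)
$G{\left(g \right)} x = 7 \cdot 5 \left(-2 + 5\right) 913 = 7 \cdot 5 \cdot 3 \cdot 913 = 105 \cdot 913 = 95865$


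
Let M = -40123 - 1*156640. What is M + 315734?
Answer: 118971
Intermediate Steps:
M = -196763 (M = -40123 - 156640 = -196763)
M + 315734 = -196763 + 315734 = 118971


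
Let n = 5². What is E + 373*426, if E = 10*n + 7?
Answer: 159155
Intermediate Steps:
n = 25
E = 257 (E = 10*25 + 7 = 250 + 7 = 257)
E + 373*426 = 257 + 373*426 = 257 + 158898 = 159155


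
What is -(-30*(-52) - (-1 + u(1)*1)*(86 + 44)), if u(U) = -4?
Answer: -2210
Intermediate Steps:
-(-30*(-52) - (-1 + u(1)*1)*(86 + 44)) = -(-30*(-52) - (-1 - 4*1)*(86 + 44)) = -(1560 - (-1 - 4)*130) = -(1560 - (-5)*130) = -(1560 - 1*(-650)) = -(1560 + 650) = -1*2210 = -2210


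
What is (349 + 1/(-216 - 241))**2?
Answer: 25437698064/208849 ≈ 1.2180e+5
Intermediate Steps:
(349 + 1/(-216 - 241))**2 = (349 + 1/(-457))**2 = (349 - 1/457)**2 = (159492/457)**2 = 25437698064/208849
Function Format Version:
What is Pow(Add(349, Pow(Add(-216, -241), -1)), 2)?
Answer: Rational(25437698064, 208849) ≈ 1.2180e+5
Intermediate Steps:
Pow(Add(349, Pow(Add(-216, -241), -1)), 2) = Pow(Add(349, Pow(-457, -1)), 2) = Pow(Add(349, Rational(-1, 457)), 2) = Pow(Rational(159492, 457), 2) = Rational(25437698064, 208849)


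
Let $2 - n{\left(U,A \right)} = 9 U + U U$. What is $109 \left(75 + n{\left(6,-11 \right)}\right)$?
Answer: $-1417$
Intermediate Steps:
$n{\left(U,A \right)} = 2 - U^{2} - 9 U$ ($n{\left(U,A \right)} = 2 - \left(9 U + U U\right) = 2 - \left(9 U + U^{2}\right) = 2 - \left(U^{2} + 9 U\right) = 2 - U^{2} - 9 U$)
$109 \left(75 + n{\left(6,-11 \right)}\right) = 109 \left(75 - 88\right) = 109 \left(-13\right) = -1417$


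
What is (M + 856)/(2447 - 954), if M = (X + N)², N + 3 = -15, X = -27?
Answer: 2881/1493 ≈ 1.9297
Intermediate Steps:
N = -18 (N = -3 - 15 = -18)
M = 2025 (M = (-27 - 18)² = (-45)² = 2025)
(M + 856)/(2447 - 954) = (2025 + 856)/(2447 - 954) = 2881/1493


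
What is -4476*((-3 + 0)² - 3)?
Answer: -26856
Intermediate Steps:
-4476*((-3 + 0)² - 3) = -4476*((-3)² - 3) = -4476*(9 - 3) = -4476*6 = -1119*24 = -26856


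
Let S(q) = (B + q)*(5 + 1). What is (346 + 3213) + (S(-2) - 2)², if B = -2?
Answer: 4235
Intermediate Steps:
S(q) = -12 + 6*q (S(q) = (-2 + q)*(5 + 1) = (-2 + q)*6 = -12 + 6*q)
(346 + 3213) + (S(-2) - 2)² = (346 + 3213) + ((-12 + 6*(-2)) - 2)² = 3559 + ((-12 - 12) - 2)² = 3559 + (-24 - 2)² = 3559 + (-26)² = 3559 + 676 = 4235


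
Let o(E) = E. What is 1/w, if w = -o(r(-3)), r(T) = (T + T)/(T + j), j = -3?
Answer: -1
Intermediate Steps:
r(T) = 2*T/(-3 + T) (r(T) = (T + T)/(T - 3) = (2*T)/(-3 + T) = 2*T/(-3 + T))
w = -1 (w = -2*(-3)/(-3 - 3) = -2*(-3)/(-6) = -2*(-3)*(-1)/6 = -1*1 = -1)
1/w = 1/(-1) = -1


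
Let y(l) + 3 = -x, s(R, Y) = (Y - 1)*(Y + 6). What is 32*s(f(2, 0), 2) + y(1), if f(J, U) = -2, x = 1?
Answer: 252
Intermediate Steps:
s(R, Y) = (-1 + Y)*(6 + Y)
y(l) = -4 (y(l) = -3 - 1*1 = -3 - 1 = -4)
32*s(f(2, 0), 2) + y(1) = 32*(-6 + 2² + 5*2) - 4 = 32*(-6 + 4 + 10) - 4 = 32*8 - 4 = 256 - 4 = 252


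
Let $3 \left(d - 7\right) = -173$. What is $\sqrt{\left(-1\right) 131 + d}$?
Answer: $\frac{i \sqrt{1635}}{3} \approx 13.478 i$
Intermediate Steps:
$d = - \frac{152}{3}$ ($d = 7 + \frac{1}{3} \left(-173\right) = 7 - \frac{173}{3} = - \frac{152}{3} \approx -50.667$)
$\sqrt{\left(-1\right) 131 + d} = \sqrt{\left(-1\right) 131 - \frac{152}{3}} = \sqrt{-131 - \frac{152}{3}} = \sqrt{- \frac{545}{3}} = \frac{i \sqrt{1635}}{3}$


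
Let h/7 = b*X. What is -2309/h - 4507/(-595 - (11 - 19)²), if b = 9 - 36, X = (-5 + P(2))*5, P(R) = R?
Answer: 11255714/1868265 ≈ 6.0247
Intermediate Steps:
X = -15 (X = (-5 + 2)*5 = -3*5 = -15)
b = -27
h = 2835 (h = 7*(-27*(-15)) = 7*405 = 2835)
-2309/h - 4507/(-595 - (11 - 19)²) = -2309/2835 - 4507/(-595 - (11 - 19)²) = -2309*1/2835 - 4507/(-595 - 1*(-8)²) = -2309/2835 - 4507/(-595 - 1*64) = -2309/2835 - 4507/(-595 - 64) = -2309/2835 - 4507/(-659) = -2309/2835 - 4507*(-1/659) = -2309/2835 + 4507/659 = 11255714/1868265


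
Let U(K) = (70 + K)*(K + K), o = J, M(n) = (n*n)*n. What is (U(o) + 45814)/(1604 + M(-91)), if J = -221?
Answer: -112556/751967 ≈ -0.14968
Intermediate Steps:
M(n) = n**3 (M(n) = n**2*n = n**3)
o = -221
U(K) = 2*K*(70 + K) (U(K) = (70 + K)*(2*K) = 2*K*(70 + K))
(U(o) + 45814)/(1604 + M(-91)) = (2*(-221)*(70 - 221) + 45814)/(1604 + (-91)**3) = (2*(-221)*(-151) + 45814)/(1604 - 753571) = (66742 + 45814)/(-751967) = 112556*(-1/751967) = -112556/751967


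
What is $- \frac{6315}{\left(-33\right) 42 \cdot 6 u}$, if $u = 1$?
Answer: $\frac{2105}{2772} \approx 0.75938$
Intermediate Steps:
$- \frac{6315}{\left(-33\right) 42 \cdot 6 u} = - \frac{6315}{\left(-33\right) 42 \cdot 6 \cdot 1} = - \frac{6315}{\left(-1386\right) 6} = - \frac{6315}{-8316} = \left(-6315\right) \left(- \frac{1}{8316}\right) = \frac{2105}{2772}$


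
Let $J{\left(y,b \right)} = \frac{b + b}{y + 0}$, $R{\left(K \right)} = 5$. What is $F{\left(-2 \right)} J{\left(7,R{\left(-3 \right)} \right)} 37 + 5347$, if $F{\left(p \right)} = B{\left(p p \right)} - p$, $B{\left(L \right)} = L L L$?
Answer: $\frac{61849}{7} \approx 8835.6$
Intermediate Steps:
$B{\left(L \right)} = L^{3}$ ($B{\left(L \right)} = L^{2} L = L^{3}$)
$F{\left(p \right)} = p^{6} - p$ ($F{\left(p \right)} = \left(p p\right)^{3} - p = \left(p^{2}\right)^{3} - p = p^{6} - p$)
$J{\left(y,b \right)} = \frac{2 b}{y}$
$F{\left(-2 \right)} J{\left(7,R{\left(-3 \right)} \right)} 37 + 5347 = \left(\left(-2\right)^{6} - -2\right) 2 \cdot 5 \cdot \frac{1}{7} \cdot 37 + 5347 = \left(64 + 2\right) 2 \cdot 5 \cdot \frac{1}{7} \cdot 37 + 5347 = 66 \cdot \frac{10}{7} \cdot 37 + 5347 = \frac{660}{7} \cdot 37 + 5347 = \frac{24420}{7} + 5347 = \frac{61849}{7}$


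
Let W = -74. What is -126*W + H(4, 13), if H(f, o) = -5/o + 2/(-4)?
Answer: 242401/26 ≈ 9323.1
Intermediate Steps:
H(f, o) = -½ - 5/o (H(f, o) = -5/o + 2*(-¼) = -5/o - ½ = -½ - 5/o)
-126*W + H(4, 13) = -126*(-74) + (½)*(-10 - 1*13)/13 = 9324 + (½)*(1/13)*(-10 - 13) = 9324 + (½)*(1/13)*(-23) = 9324 - 23/26 = 242401/26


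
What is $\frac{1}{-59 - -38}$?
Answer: $- \frac{1}{21} \approx -0.047619$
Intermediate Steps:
$\frac{1}{-59 - -38} = \frac{1}{-59 + \left(-12 + 50\right)} = \frac{1}{-59 + 38} = \frac{1}{-21} = - \frac{1}{21}$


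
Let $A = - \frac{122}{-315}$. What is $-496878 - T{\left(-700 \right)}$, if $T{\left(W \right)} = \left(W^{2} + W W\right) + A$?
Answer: $- \frac{465216692}{315} \approx -1.4769 \cdot 10^{6}$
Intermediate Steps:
$A = \frac{122}{315}$ ($A = \left(-122\right) \left(- \frac{1}{315}\right) = \frac{122}{315} \approx 0.3873$)
$T{\left(W \right)} = \frac{122}{315} + 2 W^{2}$ ($T{\left(W \right)} = \left(W^{2} + W W\right) + \frac{122}{315} = \left(W^{2} + W^{2}\right) + \frac{122}{315} = 2 W^{2} + \frac{122}{315} = \frac{122}{315} + 2 W^{2}$)
$-496878 - T{\left(-700 \right)} = -496878 - \left(\frac{122}{315} + 2 \left(-700\right)^{2}\right) = -496878 - \left(\frac{122}{315} + 2 \cdot 490000\right) = -496878 - \left(\frac{122}{315} + 980000\right) = -496878 - \frac{308700122}{315} = - \frac{465216692}{315}$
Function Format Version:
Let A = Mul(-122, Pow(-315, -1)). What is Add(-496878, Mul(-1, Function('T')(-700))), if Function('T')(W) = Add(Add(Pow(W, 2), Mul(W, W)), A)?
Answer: Rational(-465216692, 315) ≈ -1.4769e+6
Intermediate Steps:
A = Rational(122, 315) (A = Mul(-122, Rational(-1, 315)) = Rational(122, 315) ≈ 0.38730)
Function('T')(W) = Add(Rational(122, 315), Mul(2, Pow(W, 2))) (Function('T')(W) = Add(Add(Pow(W, 2), Mul(W, W)), Rational(122, 315)) = Add(Add(Pow(W, 2), Pow(W, 2)), Rational(122, 315)) = Add(Mul(2, Pow(W, 2)), Rational(122, 315)) = Add(Rational(122, 315), Mul(2, Pow(W, 2))))
Add(-496878, Mul(-1, Function('T')(-700))) = Add(-496878, Mul(-1, Add(Rational(122, 315), Mul(2, Pow(-700, 2))))) = Add(-496878, Mul(-1, Add(Rational(122, 315), Mul(2, 490000)))) = Add(-496878, Mul(-1, Add(Rational(122, 315), 980000))) = Add(-496878, Mul(-1, Rational(308700122, 315))) = Add(-496878, Rational(-308700122, 315)) = Rational(-465216692, 315)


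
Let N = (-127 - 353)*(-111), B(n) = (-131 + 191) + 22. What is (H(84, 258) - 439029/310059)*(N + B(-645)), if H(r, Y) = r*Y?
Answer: 39838643954342/34451 ≈ 1.1564e+9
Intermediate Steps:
B(n) = 82 (B(n) = 60 + 22 = 82)
N = 53280 (N = -480*(-111) = 53280)
H(r, Y) = Y*r
(H(84, 258) - 439029/310059)*(N + B(-645)) = (258*84 - 439029/310059)*(53280 + 82) = (21672 - 439029*1/310059)*53362 = (21672 - 48781/34451)*53362 = (746573291/34451)*53362 = 39838643954342/34451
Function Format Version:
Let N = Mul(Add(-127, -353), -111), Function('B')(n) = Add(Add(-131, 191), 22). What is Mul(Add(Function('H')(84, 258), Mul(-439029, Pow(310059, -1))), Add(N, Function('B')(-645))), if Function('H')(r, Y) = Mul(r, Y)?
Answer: Rational(39838643954342, 34451) ≈ 1.1564e+9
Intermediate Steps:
Function('B')(n) = 82 (Function('B')(n) = Add(60, 22) = 82)
N = 53280 (N = Mul(-480, -111) = 53280)
Function('H')(r, Y) = Mul(Y, r)
Mul(Add(Function('H')(84, 258), Mul(-439029, Pow(310059, -1))), Add(N, Function('B')(-645))) = Mul(Add(Mul(258, 84), Mul(-439029, Pow(310059, -1))), Add(53280, 82)) = Mul(Add(21672, Mul(-439029, Rational(1, 310059))), 53362) = Mul(Add(21672, Rational(-48781, 34451)), 53362) = Mul(Rational(746573291, 34451), 53362) = Rational(39838643954342, 34451)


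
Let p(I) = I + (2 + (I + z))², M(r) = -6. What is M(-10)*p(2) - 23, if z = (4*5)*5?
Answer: -64931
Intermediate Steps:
z = 100 (z = 20*5 = 100)
p(I) = I + (102 + I)² (p(I) = I + (2 + (I + 100))² = I + (2 + (100 + I))² = I + (102 + I)²)
M(-10)*p(2) - 23 = -6*(2 + (102 + 2)²) - 23 = -6*(2 + 104²) - 23 = -6*(2 + 10816) - 23 = -6*10818 - 23 = -64908 - 23 = -64931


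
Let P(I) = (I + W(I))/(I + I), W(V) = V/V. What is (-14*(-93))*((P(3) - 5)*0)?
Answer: 0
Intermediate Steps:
W(V) = 1
P(I) = (1 + I)/(2*I) (P(I) = (I + 1)/(I + I) = (1 + I)/((2*I)) = (1 + I)*(1/(2*I)) = (1 + I)/(2*I))
(-14*(-93))*((P(3) - 5)*0) = (-14*(-93))*(((½)*(1 + 3)/3 - 5)*0) = 1302*(((½)*(⅓)*4 - 5)*0) = 1302*((⅔ - 5)*0) = 1302*(-13/3*0) = 1302*0 = 0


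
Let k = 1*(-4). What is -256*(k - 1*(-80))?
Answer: -19456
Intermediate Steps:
k = -4
-256*(k - 1*(-80)) = -256*(-4 - 1*(-80)) = -256*(-4 + 80) = -256*76 = -19456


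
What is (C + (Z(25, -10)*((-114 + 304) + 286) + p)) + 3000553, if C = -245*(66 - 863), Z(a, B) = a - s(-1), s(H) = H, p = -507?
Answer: 3207687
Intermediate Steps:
Z(a, B) = 1 + a (Z(a, B) = a - 1*(-1) = a + 1 = 1 + a)
C = 195265 (C = -245*(-797) = 195265)
(C + (Z(25, -10)*((-114 + 304) + 286) + p)) + 3000553 = (195265 + ((1 + 25)*((-114 + 304) + 286) - 507)) + 3000553 = (195265 + (26*(190 + 286) - 507)) + 3000553 = (195265 + (26*476 - 507)) + 3000553 = (195265 + (12376 - 507)) + 3000553 = (195265 + 11869) + 3000553 = 207134 + 3000553 = 3207687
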